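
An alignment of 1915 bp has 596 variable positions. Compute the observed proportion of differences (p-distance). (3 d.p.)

p = 596/1915 = 0.311227… ≈ 0.311 (to 3 d.p.).

0.311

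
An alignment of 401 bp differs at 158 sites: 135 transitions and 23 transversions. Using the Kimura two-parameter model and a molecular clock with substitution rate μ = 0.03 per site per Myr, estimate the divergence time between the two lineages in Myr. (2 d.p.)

11.44

P = 135/401 ≈ 0.336658 and Q = 23/401 ≈ 0.057357.
Under the Kimura two-parameter model, d = −½ ln(1 − 2P − Q) − ¼ ln(1 − 2Q).
1 − 2P − Q = 0.269327, giving −½ ln(0.269327) = 0.655915.
1 − 2Q = 0.885286, giving −¼ ln(0.885286) = 0.030461.
d = 0.655915 + 0.030461 = 0.686376.
Under a molecular clock d = 2μt, so t = d/(2μ) = 0.686376 / (2 × 0.03) = 11.44 Myr.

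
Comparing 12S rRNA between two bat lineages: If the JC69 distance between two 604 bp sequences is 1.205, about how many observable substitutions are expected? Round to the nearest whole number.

Invert JC69: p = (3/4)(1 − e^(−4d/3)) = 0.75 × (1 − e^(-1.606667)) = 0.75 × (1 − 0.200555) = 0.599584.
Expected differing sites = pL ≈ 0.599584 × 604 = 362.148736 ≈ 362.

362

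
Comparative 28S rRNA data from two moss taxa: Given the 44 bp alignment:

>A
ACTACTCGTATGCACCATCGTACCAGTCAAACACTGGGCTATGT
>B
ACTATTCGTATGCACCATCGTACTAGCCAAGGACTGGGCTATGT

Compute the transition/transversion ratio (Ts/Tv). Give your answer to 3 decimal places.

4.000

Transitions are A↔G and C↔T; transversions are all other mismatches.
Transitions: 4. Transversions: 1.
R = 4/1 = 4.000.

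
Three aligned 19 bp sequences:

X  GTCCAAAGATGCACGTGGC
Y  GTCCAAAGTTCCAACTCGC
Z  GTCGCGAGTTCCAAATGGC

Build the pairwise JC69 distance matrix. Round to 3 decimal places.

d(X,Y) = 0.324, d(X,Z) = 0.507, d(Y,Z) = 0.324

X–Y: 5/19 sites differ → p ≈ 0.263158, d = −0.75 ln(1 − 0.350877) = 0.324100 ≈ 0.324.
X–Z: 7/19 sites differ → p ≈ 0.368421, d = −0.75 ln(1 − 0.491228) = 0.506816 ≈ 0.507.
Y–Z: 5/19 sites differ → p ≈ 0.263158, d = −0.75 ln(1 − 0.350877) = 0.324100 ≈ 0.324.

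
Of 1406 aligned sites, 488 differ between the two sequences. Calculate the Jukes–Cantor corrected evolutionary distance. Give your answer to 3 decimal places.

0.466

p = 488/1406 ≈ 0.347084.
d = −(3/4) ln(1 − 4p/3) = −0.75 ln(1 − 0.462779) = −0.75 ln(0.537221)
  = −0.75 × (-0.621346) = 0.466010 substitutions/site.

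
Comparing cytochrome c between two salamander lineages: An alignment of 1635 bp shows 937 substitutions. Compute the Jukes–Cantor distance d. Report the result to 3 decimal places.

1.083

p = 937/1635 ≈ 0.573089.
d = −(3/4) ln(1 − 4p/3) = −0.75 ln(1 − 0.764119) = −0.75 ln(0.235881)
  = −0.75 × (-1.444428) = 1.083321 substitutions/site.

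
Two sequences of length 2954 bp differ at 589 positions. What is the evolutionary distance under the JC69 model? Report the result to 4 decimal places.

p = 589/2954 ≈ 0.199391.
d = −(3/4) ln(1 − 4p/3) = −0.75 ln(1 − 0.265855) = −0.75 ln(0.734145)
  = −0.75 × (-0.309049) = 0.231787 substitutions/site.

0.2318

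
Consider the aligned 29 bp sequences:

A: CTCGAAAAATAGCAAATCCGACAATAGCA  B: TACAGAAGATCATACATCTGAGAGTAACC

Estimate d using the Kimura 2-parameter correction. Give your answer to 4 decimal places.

Of 29 sites, 9 differences are transitions and 5 are transversions, so P = 9/29 ≈ 0.310345 and Q = 5/29 ≈ 0.172414.
Under the Kimura two-parameter model, d = −½ ln(1 − 2P − Q) − ¼ ln(1 − 2Q).
1 − 2P − Q = 0.206896, giving −½ ln(0.206896) = 0.787770.
1 − 2Q = 0.655172, giving −¼ ln(0.655172) = 0.105714.
d = 0.787770 + 0.105714 = 0.893484.

0.8935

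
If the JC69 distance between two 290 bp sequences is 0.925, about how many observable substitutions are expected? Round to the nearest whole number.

Invert JC69: p = (3/4)(1 − e^(−4d/3)) = 0.75 × (1 − e^(-1.233333)) = 0.75 × (1 − 0.291320) = 0.531510.
Expected differing sites = pL ≈ 0.531510 × 290 = 154.1379 ≈ 154.

154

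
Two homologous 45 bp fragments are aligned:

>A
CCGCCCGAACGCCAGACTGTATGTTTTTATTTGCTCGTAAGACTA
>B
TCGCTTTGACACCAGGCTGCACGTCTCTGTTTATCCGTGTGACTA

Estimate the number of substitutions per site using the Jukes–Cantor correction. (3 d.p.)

The sequences differ at 17 of 45 sites, so p = 17/45 ≈ 0.377778.
d = −(3/4) ln(1 − 4p/3) = −0.75 ln(1 − 0.503704) = −0.75 ln(0.496296)
  = −0.75 × (-0.700583) = 0.525437 substitutions/site.

0.525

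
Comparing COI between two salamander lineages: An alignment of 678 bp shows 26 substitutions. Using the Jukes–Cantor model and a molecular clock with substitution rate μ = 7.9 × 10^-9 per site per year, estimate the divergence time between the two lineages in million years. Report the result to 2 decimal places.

p = 26/678 ≈ 0.038348.
d = −(3/4) ln(1 − 4p/3) = −0.75 ln(1 − 0.051131) = −0.75 ln(0.948869)
  = −0.75 × (-0.052485) = 0.039364 substitutions/site.
Under a molecular clock d = 2μt, so t = d/(2μ) = 0.039364 / (2 × 7.9 × 10^-9) = 2.49 million years.

2.49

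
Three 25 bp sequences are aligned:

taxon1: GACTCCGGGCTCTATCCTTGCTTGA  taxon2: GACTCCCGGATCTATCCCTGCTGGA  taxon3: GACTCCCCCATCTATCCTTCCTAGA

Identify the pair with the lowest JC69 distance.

taxon1 and taxon2

taxon1–taxon2: 4/25 differ, p = 0.160, d = 0.180.
taxon1–taxon3: 6/25 differ, p = 0.240, d = 0.289.
taxon2–taxon3: 5/25 differ, p = 0.200, d = 0.233.
The smallest distance is between taxon1 and taxon2.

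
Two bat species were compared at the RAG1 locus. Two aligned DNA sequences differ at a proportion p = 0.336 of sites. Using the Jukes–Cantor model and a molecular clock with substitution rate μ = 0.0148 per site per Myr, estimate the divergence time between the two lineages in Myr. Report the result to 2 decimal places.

15.06

d = −(3/4) ln(1 − 4p/3) = −0.75 ln(1 − 0.448) = −0.75 ln(0.552)
  = −0.75 × (-0.594207) = 0.445655 substitutions/site.
Under a molecular clock d = 2μt, so t = d/(2μ) = 0.445655 / (2 × 0.0148) = 15.06 Myr.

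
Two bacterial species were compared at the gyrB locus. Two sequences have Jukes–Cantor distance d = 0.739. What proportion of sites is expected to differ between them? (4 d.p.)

0.4700

p = (3/4)(1 − e^(−4d/3)) = 0.75 × (1 − e^(-0.985333)) = 0.75 × (1 − 0.373315) = 0.470014.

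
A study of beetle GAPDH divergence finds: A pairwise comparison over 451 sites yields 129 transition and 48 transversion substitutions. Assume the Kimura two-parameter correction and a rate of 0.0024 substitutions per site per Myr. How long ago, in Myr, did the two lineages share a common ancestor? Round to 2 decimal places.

130.67

P = 129/451 ≈ 0.286031 and Q = 48/451 ≈ 0.10643.
Under the Kimura two-parameter model, d = −½ ln(1 − 2P − Q) − ¼ ln(1 − 2Q).
1 − 2P − Q = 0.321508, giving −½ ln(0.321508) = 0.567366.
1 − 2Q = 0.78714, giving −¼ ln(0.78714) = 0.059837.
d = 0.567366 + 0.059837 = 0.627203.
Under a molecular clock d = 2μt, so t = d/(2μ) = 0.627203 / (2 × 0.0024) = 130.67 Myr.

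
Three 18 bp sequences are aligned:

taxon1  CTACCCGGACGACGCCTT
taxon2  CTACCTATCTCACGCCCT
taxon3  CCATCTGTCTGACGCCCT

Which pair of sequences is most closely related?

taxon1–taxon2: 7/18 differ, p = 0.389, d = 0.548.
taxon1–taxon3: 7/18 differ, p = 0.389, d = 0.548.
taxon2–taxon3: 4/18 differ, p = 0.222, d = 0.264.
The smallest distance is between taxon2 and taxon3.

taxon2 and taxon3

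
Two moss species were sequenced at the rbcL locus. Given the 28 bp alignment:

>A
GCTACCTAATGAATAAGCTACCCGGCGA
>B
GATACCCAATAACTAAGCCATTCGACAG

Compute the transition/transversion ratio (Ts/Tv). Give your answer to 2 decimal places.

4.00

Transitions are A↔G and C↔T; transversions are all other mismatches.
Transitions: 8. Transversions: 2.
R = 8/2 = 4.00.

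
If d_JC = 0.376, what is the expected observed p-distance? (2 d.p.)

0.30

p = (3/4)(1 − e^(−4d/3)) = 0.75 × (1 − e^(-0.501333)) = 0.75 × (1 − 0.605723) = 0.295708.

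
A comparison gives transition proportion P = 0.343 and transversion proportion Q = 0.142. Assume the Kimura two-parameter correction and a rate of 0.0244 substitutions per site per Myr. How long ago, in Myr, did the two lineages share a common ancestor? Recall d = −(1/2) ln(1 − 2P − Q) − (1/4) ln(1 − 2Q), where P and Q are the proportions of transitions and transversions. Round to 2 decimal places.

19.75

Under the Kimura two-parameter model, d = −½ ln(1 − 2P − Q) − ¼ ln(1 − 2Q).
1 − 2P − Q = 0.172, giving −½ ln(0.172) = 0.880130.
1 − 2Q = 0.716, giving −¼ ln(0.716) = 0.083519.
d = 0.880130 + 0.083519 = 0.963649.
Under a molecular clock d = 2μt, so t = d/(2μ) = 0.963649 / (2 × 0.0244) = 19.75 Myr.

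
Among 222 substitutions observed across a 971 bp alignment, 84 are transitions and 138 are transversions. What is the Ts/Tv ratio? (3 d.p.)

R = 84/138 = 0.608695… ≈ 0.609 (to 3 d.p.).

0.609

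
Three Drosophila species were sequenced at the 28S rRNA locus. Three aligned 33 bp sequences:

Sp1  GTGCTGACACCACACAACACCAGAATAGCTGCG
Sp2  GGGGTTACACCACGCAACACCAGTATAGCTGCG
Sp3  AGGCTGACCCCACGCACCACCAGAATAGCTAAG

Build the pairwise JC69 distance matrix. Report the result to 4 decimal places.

d(Sp1,Sp2) = 0.1693, d(Sp1,Sp3) = 0.2493, d(Sp2,Sp3) = 0.2928

Sp1–Sp2: 5/33 sites differ → p ≈ 0.151515, d = −0.75 ln(1 − 0.20202) = 0.169254 ≈ 0.1693.
Sp1–Sp3: 7/33 sites differ → p ≈ 0.212121, d = −0.75 ln(1 − 0.282828) = 0.249330 ≈ 0.2493.
Sp2–Sp3: 8/33 sites differ → p ≈ 0.242424, d = −0.75 ln(1 − 0.323232) = 0.292820 ≈ 0.2928.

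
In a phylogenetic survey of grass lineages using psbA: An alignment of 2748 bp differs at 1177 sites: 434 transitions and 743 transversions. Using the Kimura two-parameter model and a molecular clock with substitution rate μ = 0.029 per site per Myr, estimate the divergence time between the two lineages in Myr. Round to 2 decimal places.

P = 434/2748 ≈ 0.157933 and Q = 743/2748 ≈ 0.270378.
Under the Kimura two-parameter model, d = −½ ln(1 − 2P − Q) − ¼ ln(1 − 2Q).
1 − 2P − Q = 0.413756, giving −½ ln(0.413756) = 0.441239.
1 − 2Q = 0.459244, giving −¼ ln(0.459244) = 0.194543.
d = 0.441239 + 0.194543 = 0.635782.
Under a molecular clock d = 2μt, so t = d/(2μ) = 0.635782 / (2 × 0.029) = 10.96 Myr.

10.96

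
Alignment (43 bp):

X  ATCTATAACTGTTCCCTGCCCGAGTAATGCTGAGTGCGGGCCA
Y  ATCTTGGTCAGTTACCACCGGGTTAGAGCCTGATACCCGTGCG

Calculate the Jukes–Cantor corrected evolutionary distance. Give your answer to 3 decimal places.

0.937

The sequences differ at 23 of 43 sites, so p = 23/43 ≈ 0.534884.
d = −(3/4) ln(1 − 4p/3) = −0.75 ln(1 − 0.713179) = −0.75 ln(0.286821)
  = −0.75 × (-1.248897) = 0.936673 substitutions/site.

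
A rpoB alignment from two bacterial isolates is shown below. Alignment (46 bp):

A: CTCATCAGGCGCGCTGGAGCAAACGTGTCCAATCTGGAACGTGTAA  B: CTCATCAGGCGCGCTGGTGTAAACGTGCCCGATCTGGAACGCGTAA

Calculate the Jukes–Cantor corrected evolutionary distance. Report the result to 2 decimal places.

0.12

The sequences differ at 5 of 46 sites (18, 20, 28, 31, 42), so p = 5/46 ≈ 0.108696.
d = −(3/4) ln(1 − 4p/3) = −0.75 ln(1 − 0.144928) = −0.75 ln(0.855072)
  = −0.75 × (-0.156570) = 0.117428 substitutions/site.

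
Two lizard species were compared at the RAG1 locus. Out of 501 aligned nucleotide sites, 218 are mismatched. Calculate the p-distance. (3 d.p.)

0.435

p = 218/501 = 0.435129… ≈ 0.435 (to 3 d.p.).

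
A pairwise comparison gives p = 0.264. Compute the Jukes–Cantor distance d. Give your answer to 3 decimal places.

0.325

d = −(3/4) ln(1 − 4p/3) = −0.75 ln(1 − 0.352) = −0.75 ln(0.648)
  = −0.75 × (-0.433865) = 0.325399 substitutions/site.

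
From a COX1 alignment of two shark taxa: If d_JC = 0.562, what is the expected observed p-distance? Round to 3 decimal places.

p = (3/4)(1 − e^(−4d/3)) = 0.75 × (1 − e^(-0.749333)) = 0.75 × (1 − 0.472682) = 0.395489.

0.395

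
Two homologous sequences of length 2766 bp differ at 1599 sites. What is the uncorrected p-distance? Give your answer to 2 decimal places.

0.58

p = 1599/2766 = 0.578091… ≈ 0.58 (to 2 d.p.).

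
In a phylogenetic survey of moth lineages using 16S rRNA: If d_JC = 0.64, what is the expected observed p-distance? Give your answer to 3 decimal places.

p = (3/4)(1 − e^(−4d/3)) = 0.75 × (1 − e^(-0.853333)) = 0.75 × (1 − 0.425993) = 0.430505.

0.431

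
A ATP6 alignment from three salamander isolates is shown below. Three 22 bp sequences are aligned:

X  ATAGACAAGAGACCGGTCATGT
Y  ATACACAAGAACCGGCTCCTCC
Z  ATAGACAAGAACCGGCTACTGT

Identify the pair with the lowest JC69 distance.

Y and Z

X–Y: 8/22 differ, p = 0.364, d = 0.497.
X–Z: 6/22 differ, p = 0.273, d = 0.339.
Y–Z: 4/22 differ, p = 0.182, d = 0.208.
The smallest distance is between Y and Z.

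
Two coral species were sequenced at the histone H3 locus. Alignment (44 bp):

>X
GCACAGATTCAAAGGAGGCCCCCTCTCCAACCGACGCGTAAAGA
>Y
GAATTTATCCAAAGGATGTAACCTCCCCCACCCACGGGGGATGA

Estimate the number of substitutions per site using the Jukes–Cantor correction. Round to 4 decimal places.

The sequences differ at 16 of 44 sites, so p = 16/44 ≈ 0.363636.
d = −(3/4) ln(1 − 4p/3) = −0.75 ln(1 − 0.484848) = −0.75 ln(0.515152)
  = −0.75 × (-0.663293) = 0.497470 substitutions/site.

0.4975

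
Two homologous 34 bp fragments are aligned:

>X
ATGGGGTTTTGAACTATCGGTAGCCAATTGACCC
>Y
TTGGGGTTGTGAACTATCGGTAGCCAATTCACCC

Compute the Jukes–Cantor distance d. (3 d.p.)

0.094

The sequences differ at 3 of 34 sites (1, 9, 30), so p = 3/34 ≈ 0.088235.
d = −(3/4) ln(1 − 4p/3) = −0.75 ln(1 − 0.117647) = −0.75 ln(0.882353)
  = −0.75 × (-0.125163) = 0.093872 substitutions/site.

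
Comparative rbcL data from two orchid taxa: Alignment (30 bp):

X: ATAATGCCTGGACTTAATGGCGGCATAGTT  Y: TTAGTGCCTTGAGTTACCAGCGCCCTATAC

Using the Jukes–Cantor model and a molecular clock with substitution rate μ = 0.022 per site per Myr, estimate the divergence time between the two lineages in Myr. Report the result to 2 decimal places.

The sequences differ at 12 of 30 sites, so p = 12/30 = 0.4.
d = −(3/4) ln(1 − 4p/3) = −0.75 ln(1 − 0.533333) = −0.75 ln(0.466667)
  = −0.75 × (-0.762139) = 0.571604 substitutions/site.
Under a molecular clock d = 2μt, so t = d/(2μ) = 0.571604 / (2 × 0.022) = 12.99 Myr.

12.99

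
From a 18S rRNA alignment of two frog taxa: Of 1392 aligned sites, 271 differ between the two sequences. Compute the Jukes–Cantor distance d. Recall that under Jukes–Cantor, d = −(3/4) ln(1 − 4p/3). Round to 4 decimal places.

p = 271/1392 ≈ 0.194684.
d = −(3/4) ln(1 − 4p/3) = −0.75 ln(1 − 0.259579) = −0.75 ln(0.740421)
  = −0.75 × (-0.300536) = 0.225402 substitutions/site.

0.2254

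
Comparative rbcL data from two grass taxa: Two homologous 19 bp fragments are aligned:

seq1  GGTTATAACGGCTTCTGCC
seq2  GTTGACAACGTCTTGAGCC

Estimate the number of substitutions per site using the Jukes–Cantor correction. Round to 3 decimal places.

The sequences differ at 6 of 19 sites (2, 4, 6, 11, 15, 16), so p = 6/19 ≈ 0.315789.
d = −(3/4) ln(1 − 4p/3) = −0.75 ln(1 − 0.421052) = −0.75 ln(0.578948)
  = −0.75 × (-0.546543) = 0.409907 substitutions/site.

0.410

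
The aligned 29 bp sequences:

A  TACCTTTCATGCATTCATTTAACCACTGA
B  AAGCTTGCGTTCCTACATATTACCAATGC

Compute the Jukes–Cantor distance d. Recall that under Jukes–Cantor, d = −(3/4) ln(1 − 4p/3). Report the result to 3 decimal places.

0.529

The sequences differ at 11 of 29 sites, so p = 11/29 ≈ 0.37931.
d = −(3/4) ln(1 − 4p/3) = −0.75 ln(1 − 0.505747) = −0.75 ln(0.494253)
  = −0.75 × (-0.704708) = 0.528531 substitutions/site.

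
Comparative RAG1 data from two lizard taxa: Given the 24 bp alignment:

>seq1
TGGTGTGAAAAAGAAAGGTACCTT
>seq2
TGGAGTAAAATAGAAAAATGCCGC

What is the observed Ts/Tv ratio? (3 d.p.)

Transitions are A↔G and C↔T; transversions are all other mismatches.
Transitions: 5. Transversions: 3.
R = 5/3 = 1.666666… ≈ 1.667 (to 3 d.p.).

1.667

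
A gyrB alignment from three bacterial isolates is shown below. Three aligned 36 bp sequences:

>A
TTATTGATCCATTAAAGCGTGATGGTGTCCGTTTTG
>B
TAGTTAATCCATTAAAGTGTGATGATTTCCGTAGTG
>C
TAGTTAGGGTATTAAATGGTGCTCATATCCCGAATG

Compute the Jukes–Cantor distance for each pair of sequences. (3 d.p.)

A–B: 8/36 sites differ → p ≈ 0.222222, d = −0.75 ln(1 − 0.296296) = 0.263548 ≈ 0.264.
A–C: 17/36 sites differ → p ≈ 0.472222, d = −0.75 ln(1 − 0.629629) = 0.744938 ≈ 0.745.
B–C: 12/36 sites differ → p ≈ 0.333333, d = −0.75 ln(1 − 0.444444) = 0.440839 ≈ 0.441.

d(A,B) = 0.264, d(A,C) = 0.745, d(B,C) = 0.441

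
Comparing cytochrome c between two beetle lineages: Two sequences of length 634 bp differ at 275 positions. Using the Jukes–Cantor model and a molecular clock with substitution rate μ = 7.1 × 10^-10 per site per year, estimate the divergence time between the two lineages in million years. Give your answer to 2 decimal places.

456.10

p = 275/634 ≈ 0.433754.
d = −(3/4) ln(1 − 4p/3) = −0.75 ln(1 − 0.578339) = −0.75 ln(0.421661)
  = −0.75 × (-0.863554) = 0.647666 substitutions/site.
Under a molecular clock d = 2μt, so t = d/(2μ) = 0.647666 / (2 × 7.1 × 10^-10) = 456.10 million years.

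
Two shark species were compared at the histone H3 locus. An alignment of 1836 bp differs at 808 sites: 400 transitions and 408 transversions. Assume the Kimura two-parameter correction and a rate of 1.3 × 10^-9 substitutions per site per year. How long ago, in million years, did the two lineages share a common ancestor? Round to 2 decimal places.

P = 400/1836 ≈ 0.217865 and Q = 408/1836 ≈ 0.222222.
Under the Kimura two-parameter model, d = −½ ln(1 − 2P − Q) − ¼ ln(1 − 2Q).
1 − 2P − Q = 0.342048, giving −½ ln(0.342048) = 0.536402.
1 − 2Q = 0.555556, giving −¼ ln(0.555556) = 0.146946.
d = 0.536402 + 0.146946 = 0.683348.
Under a molecular clock d = 2μt, so t = d/(2μ) = 0.683348 / (2 × 1.3 × 10^-9) = 262.83 million years.

262.83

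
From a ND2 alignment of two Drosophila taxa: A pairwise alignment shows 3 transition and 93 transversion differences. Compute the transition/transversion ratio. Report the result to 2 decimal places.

0.03

R = 3/93 = 0.032258… ≈ 0.03 (to 2 d.p.).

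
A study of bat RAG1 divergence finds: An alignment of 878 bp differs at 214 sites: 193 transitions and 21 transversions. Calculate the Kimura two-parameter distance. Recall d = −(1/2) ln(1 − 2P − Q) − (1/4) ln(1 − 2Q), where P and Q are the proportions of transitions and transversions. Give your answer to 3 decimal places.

P = 193/878 ≈ 0.219818 and Q = 21/878 ≈ 0.023918.
Under the Kimura two-parameter model, d = −½ ln(1 − 2P − Q) − ¼ ln(1 − 2Q).
1 − 2P − Q = 0.536446, giving −½ ln(0.536446) = 0.311395.
1 − 2Q = 0.952164, giving −¼ ln(0.952164) = 0.012254.
d = 0.311395 + 0.012254 = 0.323649.

0.324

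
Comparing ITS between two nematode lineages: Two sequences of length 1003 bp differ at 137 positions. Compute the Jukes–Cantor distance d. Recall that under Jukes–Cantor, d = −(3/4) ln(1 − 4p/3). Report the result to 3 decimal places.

p = 137/1003 ≈ 0.13659.
d = −(3/4) ln(1 − 4p/3) = −0.75 ln(1 − 0.18212) = −0.75 ln(0.81788)
  = −0.75 × (-0.201040) = 0.150780 substitutions/site.

0.151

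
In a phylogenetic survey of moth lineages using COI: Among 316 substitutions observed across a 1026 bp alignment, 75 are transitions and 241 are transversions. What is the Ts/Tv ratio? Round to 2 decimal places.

0.31

R = 75/241 = 0.311203… ≈ 0.31 (to 2 d.p.).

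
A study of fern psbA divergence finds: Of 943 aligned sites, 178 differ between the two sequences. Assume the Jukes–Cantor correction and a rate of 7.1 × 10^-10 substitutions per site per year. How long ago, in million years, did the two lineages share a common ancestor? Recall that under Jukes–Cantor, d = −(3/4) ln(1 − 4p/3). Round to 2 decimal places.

153.13

p = 178/943 ≈ 0.188759.
d = −(3/4) ln(1 − 4p/3) = −0.75 ln(1 − 0.251679) = −0.75 ln(0.748321)
  = −0.75 × (-0.289923) = 0.217442 substitutions/site.
Under a molecular clock d = 2μt, so t = d/(2μ) = 0.217442 / (2 × 7.1 × 10^-10) = 153.13 million years.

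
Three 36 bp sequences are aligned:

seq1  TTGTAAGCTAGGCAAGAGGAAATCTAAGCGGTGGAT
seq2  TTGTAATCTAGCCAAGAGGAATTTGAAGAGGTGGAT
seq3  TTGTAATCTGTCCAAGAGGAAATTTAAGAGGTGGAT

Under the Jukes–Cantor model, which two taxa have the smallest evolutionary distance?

seq1–seq2: 6/36 differ, p = 0.167, d = 0.188.
seq1–seq3: 6/36 differ, p = 0.167, d = 0.188.
seq2–seq3: 4/36 differ, p = 0.111, d = 0.120.
The smallest distance is between seq2 and seq3.

seq2 and seq3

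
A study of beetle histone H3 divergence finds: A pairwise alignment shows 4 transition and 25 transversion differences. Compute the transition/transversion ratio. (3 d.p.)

0.160

R = 4/25 = 0.160.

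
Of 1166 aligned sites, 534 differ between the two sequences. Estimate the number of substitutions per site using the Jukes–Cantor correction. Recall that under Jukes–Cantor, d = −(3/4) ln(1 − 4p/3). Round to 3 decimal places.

0.707

p = 534/1166 ≈ 0.457976.
d = −(3/4) ln(1 − 4p/3) = −0.75 ln(1 − 0.610635) = −0.75 ln(0.389365)
  = −0.75 × (-0.943238) = 0.707429 substitutions/site.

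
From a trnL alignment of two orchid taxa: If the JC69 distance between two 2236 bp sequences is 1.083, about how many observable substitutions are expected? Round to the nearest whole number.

Invert JC69: p = (3/4)(1 − e^(−4d/3)) = 0.75 × (1 − e^(-1.444)) = 0.75 × (1 − 0.235982) = 0.573014.
Expected differing sites = pL ≈ 0.573014 × 2236 = 1281.259304 ≈ 1281.

1281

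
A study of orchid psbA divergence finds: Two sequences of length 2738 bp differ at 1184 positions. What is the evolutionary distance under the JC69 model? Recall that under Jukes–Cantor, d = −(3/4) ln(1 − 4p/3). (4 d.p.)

p = 1184/2738 ≈ 0.432432.
d = −(3/4) ln(1 − 4p/3) = −0.75 ln(1 − 0.576576) = −0.75 ln(0.423424)
  = −0.75 × (-0.859381) = 0.644536 substitutions/site.

0.6445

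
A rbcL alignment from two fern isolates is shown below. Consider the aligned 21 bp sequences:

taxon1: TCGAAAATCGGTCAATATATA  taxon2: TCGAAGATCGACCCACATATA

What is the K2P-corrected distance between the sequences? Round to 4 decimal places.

Of 21 sites, 4 differences are transitions and 1 are transversions, so P = 4/21 ≈ 0.190476 and Q = 1/21 ≈ 0.047619.
Under the Kimura two-parameter model, d = −½ ln(1 − 2P − Q) − ¼ ln(1 − 2Q).
1 − 2P − Q = 0.571429, giving −½ ln(0.571429) = 0.279808.
1 − 2Q = 0.904762, giving −¼ ln(0.904762) = 0.025021.
d = 0.279808 + 0.025021 = 0.304829.

0.3048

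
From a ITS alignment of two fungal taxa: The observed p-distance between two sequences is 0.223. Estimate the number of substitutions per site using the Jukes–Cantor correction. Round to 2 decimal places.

d = −(3/4) ln(1 − 4p/3) = −0.75 ln(1 − 0.297333) = −0.75 ln(0.702667)
  = −0.75 × (-0.352872) = 0.264654 substitutions/site.

0.26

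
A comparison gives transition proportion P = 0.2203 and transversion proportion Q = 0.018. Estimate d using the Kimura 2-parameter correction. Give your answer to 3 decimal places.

Under the Kimura two-parameter model, d = −½ ln(1 − 2P − Q) − ¼ ln(1 − 2Q).
1 − 2P − Q = 0.5414, giving −½ ln(0.5414) = 0.306798.
1 − 2Q = 0.964, giving −¼ ln(0.964) = 0.009166.
d = 0.306798 + 0.009166 = 0.315964.

0.316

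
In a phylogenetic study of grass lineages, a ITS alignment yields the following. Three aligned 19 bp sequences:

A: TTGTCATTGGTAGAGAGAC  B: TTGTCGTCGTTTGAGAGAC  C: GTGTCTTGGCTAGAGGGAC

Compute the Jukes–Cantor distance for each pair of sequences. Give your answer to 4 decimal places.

A–B: 4/19 sites differ → p ≈ 0.210526, d = −0.75 ln(1 − 0.280701) = 0.247109 ≈ 0.2471.
A–C: 5/19 sites differ → p ≈ 0.263158, d = −0.75 ln(1 − 0.350877) = 0.324100 ≈ 0.3241.
B–C: 6/19 sites differ → p ≈ 0.315789, d = −0.75 ln(1 − 0.421052) = 0.409907 ≈ 0.4099.

d(A,B) = 0.2471, d(A,C) = 0.3241, d(B,C) = 0.4099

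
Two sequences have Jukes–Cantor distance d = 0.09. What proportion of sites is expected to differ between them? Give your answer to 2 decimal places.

p = (3/4)(1 − e^(−4d/3)) = 0.75 × (1 − e^(-0.12)) = 0.75 × (1 − 0.886920) = 0.084810.

0.08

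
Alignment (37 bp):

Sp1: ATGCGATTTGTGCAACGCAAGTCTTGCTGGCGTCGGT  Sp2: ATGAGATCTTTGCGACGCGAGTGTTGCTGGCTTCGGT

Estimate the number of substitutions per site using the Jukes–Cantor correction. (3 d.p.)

0.218

The sequences differ at 7 of 37 sites (4, 8, 10, 14, 19, 23, 32), so p = 7/37 ≈ 0.189189.
d = −(3/4) ln(1 − 4p/3) = −0.75 ln(1 − 0.252252) = −0.75 ln(0.747748)
  = −0.75 × (-0.290689) = 0.218017 substitutions/site.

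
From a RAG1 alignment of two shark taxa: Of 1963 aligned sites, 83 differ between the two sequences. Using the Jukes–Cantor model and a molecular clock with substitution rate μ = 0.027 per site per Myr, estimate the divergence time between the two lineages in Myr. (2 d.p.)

p = 83/1963 ≈ 0.042282.
d = −(3/4) ln(1 − 4p/3) = −0.75 ln(1 − 0.056376) = −0.75 ln(0.943624)
  = −0.75 × (-0.058027) = 0.043520 substitutions/site.
Under a molecular clock d = 2μt, so t = d/(2μ) = 0.043520 / (2 × 0.027) = 0.81 Myr.

0.81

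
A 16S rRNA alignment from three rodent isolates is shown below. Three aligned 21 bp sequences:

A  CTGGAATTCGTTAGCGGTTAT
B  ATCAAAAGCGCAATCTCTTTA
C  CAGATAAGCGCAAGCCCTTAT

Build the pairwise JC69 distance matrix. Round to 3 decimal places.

A–B: 12/21 sites differ → p ≈ 0.571429, d = −0.75 ln(1 − 0.761905) = 1.076314 ≈ 1.076.
A–C: 9/21 sites differ → p ≈ 0.428571, d = −0.75 ln(1 − 0.571428) = 0.635472 ≈ 0.635.
B–C: 8/21 sites differ → p ≈ 0.380952, d = −0.75 ln(1 − 0.507936) = 0.531860 ≈ 0.532.

d(A,B) = 1.076, d(A,C) = 0.635, d(B,C) = 0.532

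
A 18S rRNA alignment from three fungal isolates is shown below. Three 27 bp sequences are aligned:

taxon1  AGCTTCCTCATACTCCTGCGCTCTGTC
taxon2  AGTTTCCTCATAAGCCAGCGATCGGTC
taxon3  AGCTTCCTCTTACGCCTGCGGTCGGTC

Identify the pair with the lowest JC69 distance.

taxon1–taxon2: 6/27 differ, p = 0.222, d = 0.264.
taxon1–taxon3: 4/27 differ, p = 0.148, d = 0.165.
taxon2–taxon3: 5/27 differ, p = 0.185, d = 0.213.
The smallest distance is between taxon1 and taxon3.

taxon1 and taxon3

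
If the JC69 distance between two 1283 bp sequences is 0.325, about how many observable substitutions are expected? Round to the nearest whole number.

338

Invert JC69: p = (3/4)(1 − e^(−4d/3)) = 0.75 × (1 − e^(-0.433333)) = 0.75 × (1 − 0.648345) = 0.263741.
Expected differing sites = pL ≈ 0.263741 × 1283 = 338.379703 ≈ 338.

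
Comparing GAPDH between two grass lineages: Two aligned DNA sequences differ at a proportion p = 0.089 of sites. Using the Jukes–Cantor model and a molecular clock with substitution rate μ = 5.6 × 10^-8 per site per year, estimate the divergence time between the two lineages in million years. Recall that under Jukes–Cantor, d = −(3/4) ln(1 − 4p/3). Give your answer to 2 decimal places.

0.85

d = −(3/4) ln(1 − 4p/3) = −0.75 ln(1 − 0.118667) = −0.75 ln(0.881333)
  = −0.75 × (-0.126320) = 0.094740 substitutions/site.
Under a molecular clock d = 2μt, so t = d/(2μ) = 0.094740 / (2 × 5.6 × 10^-8) = 0.85 million years.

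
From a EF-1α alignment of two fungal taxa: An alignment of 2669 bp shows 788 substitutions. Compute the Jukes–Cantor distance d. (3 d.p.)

p = 788/2669 ≈ 0.295242.
d = −(3/4) ln(1 − 4p/3) = −0.75 ln(1 − 0.393656) = −0.75 ln(0.606344)
  = −0.75 × (-0.500308) = 0.375231 substitutions/site.

0.375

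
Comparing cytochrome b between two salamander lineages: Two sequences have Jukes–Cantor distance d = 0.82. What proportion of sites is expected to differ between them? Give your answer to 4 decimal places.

p = (3/4)(1 − e^(−4d/3)) = 0.75 × (1 − e^(-1.093333)) = 0.75 × (1 − 0.335098) = 0.498677.

0.4987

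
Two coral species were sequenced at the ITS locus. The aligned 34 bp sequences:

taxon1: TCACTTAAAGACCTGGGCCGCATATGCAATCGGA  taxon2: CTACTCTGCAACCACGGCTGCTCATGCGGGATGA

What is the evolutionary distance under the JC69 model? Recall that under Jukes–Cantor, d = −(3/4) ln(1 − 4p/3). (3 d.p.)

The sequences differ at 17 of 34 sites, so p = 17/34 = 0.5.
d = −(3/4) ln(1 − 4p/3) = −0.75 ln(1 − 0.666667) = −0.75 ln(0.333333)
  = −0.75 × (-1.098613) = 0.823960 substitutions/site.

0.824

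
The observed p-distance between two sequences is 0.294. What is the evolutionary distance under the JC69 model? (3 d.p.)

0.373

d = −(3/4) ln(1 − 4p/3) = −0.75 ln(1 − 0.392) = −0.75 ln(0.608)
  = −0.75 × (-0.497580) = 0.373185 substitutions/site.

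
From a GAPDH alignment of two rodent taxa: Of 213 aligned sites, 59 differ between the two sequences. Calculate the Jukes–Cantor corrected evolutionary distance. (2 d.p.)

0.35

p = 59/213 ≈ 0.276995.
d = −(3/4) ln(1 − 4p/3) = −0.75 ln(1 − 0.369327) = −0.75 ln(0.630673)
  = −0.75 × (-0.460968) = 0.345726 substitutions/site.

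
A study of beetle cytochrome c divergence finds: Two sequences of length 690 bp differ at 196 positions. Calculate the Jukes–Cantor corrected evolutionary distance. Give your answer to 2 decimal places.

p = 196/690 ≈ 0.284058.
d = −(3/4) ln(1 − 4p/3) = −0.75 ln(1 − 0.378744) = −0.75 ln(0.621256)
  = −0.75 × (-0.476012) = 0.357009 substitutions/site.

0.36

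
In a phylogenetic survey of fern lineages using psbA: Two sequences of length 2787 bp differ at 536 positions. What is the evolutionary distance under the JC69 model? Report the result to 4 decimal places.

p = 536/2787 ≈ 0.192321.
d = −(3/4) ln(1 − 4p/3) = −0.75 ln(1 − 0.256428) = −0.75 ln(0.743572)
  = −0.75 × (-0.296290) = 0.222218 substitutions/site.

0.2222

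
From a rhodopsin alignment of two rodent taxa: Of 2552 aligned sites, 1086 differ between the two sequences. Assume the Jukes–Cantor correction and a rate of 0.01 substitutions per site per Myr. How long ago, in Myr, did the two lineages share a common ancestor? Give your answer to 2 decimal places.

31.42

p = 1086/2552 ≈ 0.425549.
d = −(3/4) ln(1 − 4p/3) = −0.75 ln(1 − 0.567399) = −0.75 ln(0.432601)
  = −0.75 × (-0.837939) = 0.628454 substitutions/site.
Under a molecular clock d = 2μt, so t = d/(2μ) = 0.628454 / (2 × 0.01) = 31.42 Myr.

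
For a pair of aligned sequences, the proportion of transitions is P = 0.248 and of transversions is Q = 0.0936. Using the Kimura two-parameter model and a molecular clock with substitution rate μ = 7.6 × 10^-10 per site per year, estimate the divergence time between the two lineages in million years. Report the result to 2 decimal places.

327.06

Under the Kimura two-parameter model, d = −½ ln(1 − 2P − Q) − ¼ ln(1 − 2Q).
1 − 2P − Q = 0.4104, giving −½ ln(0.4104) = 0.445311.
1 − 2Q = 0.8128, giving −¼ ln(0.8128) = 0.051818.
d = 0.445311 + 0.051818 = 0.497129.
Under a molecular clock d = 2μt, so t = d/(2μ) = 0.497129 / (2 × 7.6 × 10^-10) = 327.06 million years.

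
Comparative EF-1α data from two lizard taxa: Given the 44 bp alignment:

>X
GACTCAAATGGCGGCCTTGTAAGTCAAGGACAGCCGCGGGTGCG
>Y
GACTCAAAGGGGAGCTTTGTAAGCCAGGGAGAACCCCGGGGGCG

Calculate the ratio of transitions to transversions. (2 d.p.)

Transitions are A↔G and C↔T; transversions are all other mismatches.
Transitions: 5. Transversions: 5.
R = 5/5 = 1.00.

1.00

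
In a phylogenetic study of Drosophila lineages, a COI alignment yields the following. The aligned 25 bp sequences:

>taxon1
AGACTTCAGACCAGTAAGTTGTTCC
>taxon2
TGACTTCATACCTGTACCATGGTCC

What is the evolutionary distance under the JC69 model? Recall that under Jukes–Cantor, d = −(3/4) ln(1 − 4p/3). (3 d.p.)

The sequences differ at 7 of 25 sites (1, 9, 13, 17, 18, 19, 22), so p = 7/25 = 0.28.
d = −(3/4) ln(1 − 4p/3) = −0.75 ln(1 − 0.373333) = −0.75 ln(0.626667)
  = −0.75 × (-0.467340) = 0.350505 substitutions/site.

0.351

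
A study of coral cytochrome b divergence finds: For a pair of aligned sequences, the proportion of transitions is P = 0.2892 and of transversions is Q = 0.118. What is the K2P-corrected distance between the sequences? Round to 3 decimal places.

Under the Kimura two-parameter model, d = −½ ln(1 − 2P − Q) − ¼ ln(1 − 2Q).
1 − 2P − Q = 0.3036, giving −½ ln(0.3036) = 0.596022.
1 − 2Q = 0.764, giving −¼ ln(0.764) = 0.067297.
d = 0.596022 + 0.067297 = 0.663319.

0.663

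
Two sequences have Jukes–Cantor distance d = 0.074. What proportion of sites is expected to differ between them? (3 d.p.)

0.070

p = (3/4)(1 − e^(−4d/3)) = 0.75 × (1 − e^(-0.098667)) = 0.75 × (1 − 0.906044) = 0.070467.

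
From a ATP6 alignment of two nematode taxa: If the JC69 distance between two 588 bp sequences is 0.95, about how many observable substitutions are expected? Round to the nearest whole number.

317

Invert JC69: p = (3/4)(1 − e^(−4d/3)) = 0.75 × (1 − e^(-1.266667)) = 0.75 × (1 − 0.281769) = 0.538673.
Expected differing sites = pL ≈ 0.538673 × 588 = 316.739724 ≈ 317.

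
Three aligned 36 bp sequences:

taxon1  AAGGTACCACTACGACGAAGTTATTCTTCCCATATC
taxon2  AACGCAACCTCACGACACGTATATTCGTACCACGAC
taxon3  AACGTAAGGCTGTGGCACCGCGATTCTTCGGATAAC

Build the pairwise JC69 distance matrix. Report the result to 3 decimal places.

d(taxon1,taxon2) = 0.673, d(taxon1,taxon3) = 0.608, d(taxon2,taxon3) = 0.824

taxon1–taxon2: 16/36 sites differ → p ≈ 0.444444, d = −0.75 ln(1 − 0.592592) = 0.673455 ≈ 0.673.
taxon1–taxon3: 15/36 sites differ → p ≈ 0.416667, d = −0.75 ln(1 − 0.555556) = 0.608198 ≈ 0.608.
taxon2–taxon3: 18/36 sites differ → p = 0.5, d = −0.75 ln(1 − 0.666667) = 0.823960 ≈ 0.824.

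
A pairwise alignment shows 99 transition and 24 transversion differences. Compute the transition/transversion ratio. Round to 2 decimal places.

4.13

R = 99/24 = 4.125 ≈ 4.13 (to 2 d.p.).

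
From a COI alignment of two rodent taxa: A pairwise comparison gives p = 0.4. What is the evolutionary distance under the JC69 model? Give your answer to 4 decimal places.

d = −(3/4) ln(1 − 4p/3) = −0.75 ln(1 − 0.533333) = −0.75 ln(0.466667)
  = −0.75 × (-0.762139) = 0.571604 substitutions/site.

0.5716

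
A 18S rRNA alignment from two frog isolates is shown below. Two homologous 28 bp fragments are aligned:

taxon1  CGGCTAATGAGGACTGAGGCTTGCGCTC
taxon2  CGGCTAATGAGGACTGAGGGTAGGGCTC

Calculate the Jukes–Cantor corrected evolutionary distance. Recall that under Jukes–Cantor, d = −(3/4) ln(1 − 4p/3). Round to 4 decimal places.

The sequences differ at 3 of 28 sites (20, 22, 24), so p = 3/28 ≈ 0.107143.
d = −(3/4) ln(1 − 4p/3) = −0.75 ln(1 − 0.142857) = −0.75 ln(0.857143)
  = −0.75 × (-0.154151) = 0.115613 substitutions/site.

0.1156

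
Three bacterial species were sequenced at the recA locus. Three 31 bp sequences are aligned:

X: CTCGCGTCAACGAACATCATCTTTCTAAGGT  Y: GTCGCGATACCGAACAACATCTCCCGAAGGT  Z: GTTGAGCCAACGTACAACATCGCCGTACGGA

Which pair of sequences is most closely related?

X–Y: 8/31 differ, p = 0.258, d = 0.316.
X–Z: 12/31 differ, p = 0.387, d = 0.544.
Y–Z: 11/31 differ, p = 0.355, d = 0.481.
The smallest distance is between X and Y.

X and Y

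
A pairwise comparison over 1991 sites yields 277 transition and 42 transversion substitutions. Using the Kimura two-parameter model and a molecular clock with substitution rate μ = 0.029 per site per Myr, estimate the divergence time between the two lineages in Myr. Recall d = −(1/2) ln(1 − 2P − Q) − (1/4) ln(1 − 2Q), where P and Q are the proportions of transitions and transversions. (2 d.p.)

3.25

P = 277/1991 ≈ 0.139126 and Q = 42/1991 ≈ 0.021095.
Under the Kimura two-parameter model, d = −½ ln(1 − 2P − Q) − ¼ ln(1 − 2Q).
1 − 2P − Q = 0.700653, giving −½ ln(0.700653) = 0.177871.
1 − 2Q = 0.95781, giving −¼ ln(0.95781) = 0.010776.
d = 0.177871 + 0.010776 = 0.188647.
Under a molecular clock d = 2μt, so t = d/(2μ) = 0.188647 / (2 × 0.029) = 3.25 Myr.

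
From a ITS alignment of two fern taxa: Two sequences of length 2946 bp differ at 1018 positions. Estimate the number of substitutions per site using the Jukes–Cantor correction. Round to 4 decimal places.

p = 1018/2946 ≈ 0.345553.
d = −(3/4) ln(1 − 4p/3) = −0.75 ln(1 − 0.460737) = −0.75 ln(0.539263)
  = −0.75 × (-0.617552) = 0.463164 substitutions/site.

0.4632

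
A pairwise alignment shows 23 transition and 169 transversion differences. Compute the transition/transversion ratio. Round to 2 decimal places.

R = 23/169 = 0.136094… ≈ 0.14 (to 2 d.p.).

0.14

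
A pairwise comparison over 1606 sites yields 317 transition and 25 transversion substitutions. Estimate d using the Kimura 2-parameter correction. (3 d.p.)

0.272

P = 317/1606 ≈ 0.197385 and Q = 25/1606 ≈ 0.015567.
Under the Kimura two-parameter model, d = −½ ln(1 − 2P − Q) − ¼ ln(1 − 2Q).
1 − 2P − Q = 0.589663, giving −½ ln(0.589663) = 0.264102.
1 − 2Q = 0.968866, giving −¼ ln(0.968866) = 0.007907.
d = 0.264102 + 0.007907 = 0.272009.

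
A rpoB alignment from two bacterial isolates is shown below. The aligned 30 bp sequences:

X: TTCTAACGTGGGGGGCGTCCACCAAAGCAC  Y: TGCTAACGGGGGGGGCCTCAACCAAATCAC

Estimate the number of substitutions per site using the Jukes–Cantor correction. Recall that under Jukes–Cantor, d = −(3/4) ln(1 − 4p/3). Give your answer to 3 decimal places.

The sequences differ at 5 of 30 sites (2, 9, 17, 20, 27), so p = 5/30 ≈ 0.166667.
d = −(3/4) ln(1 − 4p/3) = −0.75 ln(1 − 0.222223) = −0.75 ln(0.777777)
  = −0.75 × (-0.251315) = 0.188486 substitutions/site.

0.188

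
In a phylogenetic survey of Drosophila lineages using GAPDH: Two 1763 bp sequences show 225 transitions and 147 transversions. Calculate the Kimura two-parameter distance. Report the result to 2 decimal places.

0.25

P = 225/1763 ≈ 0.127623 and Q = 147/1763 ≈ 0.083381.
Under the Kimura two-parameter model, d = −½ ln(1 − 2P − Q) − ¼ ln(1 − 2Q).
1 − 2P − Q = 0.661373, giving −½ ln(0.661373) = 0.206719.
1 − 2Q = 0.833238, giving −¼ ln(0.833238) = 0.045609.
d = 0.206719 + 0.045609 = 0.252328.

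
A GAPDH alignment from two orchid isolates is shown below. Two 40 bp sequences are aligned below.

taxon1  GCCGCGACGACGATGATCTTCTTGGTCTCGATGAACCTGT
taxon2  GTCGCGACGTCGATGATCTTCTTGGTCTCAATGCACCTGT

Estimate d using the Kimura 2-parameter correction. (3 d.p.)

Of 40 sites, 2 differences are transitions and 2 are transversions, so P = 2/40 = 0.05 and Q = 2/40 = 0.05.
Under the Kimura two-parameter model, d = −½ ln(1 − 2P − Q) − ¼ ln(1 − 2Q).
1 − 2P − Q = 0.85, giving −½ ln(0.85) = 0.081259.
1 − 2Q = 0.9, giving −¼ ln(0.9) = 0.026340.
d = 0.081259 + 0.026340 = 0.107599.

0.108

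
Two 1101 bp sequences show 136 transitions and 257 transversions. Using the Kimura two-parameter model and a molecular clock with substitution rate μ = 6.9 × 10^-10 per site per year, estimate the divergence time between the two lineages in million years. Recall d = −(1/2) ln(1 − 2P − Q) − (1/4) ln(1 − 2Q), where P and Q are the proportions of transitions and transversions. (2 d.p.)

P = 136/1101 ≈ 0.123524 and Q = 257/1101 ≈ 0.233424.
Under the Kimura two-parameter model, d = −½ ln(1 − 2P − Q) − ¼ ln(1 − 2Q).
1 − 2P − Q = 0.519528, giving −½ ln(0.519528) = 0.327417.
1 − 2Q = 0.533152, giving −¼ ln(0.533152) = 0.157237.
d = 0.327417 + 0.157237 = 0.484654.
Under a molecular clock d = 2μt, so t = d/(2μ) = 0.484654 / (2 × 6.9 × 10^-10) = 351.20 million years.

351.20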